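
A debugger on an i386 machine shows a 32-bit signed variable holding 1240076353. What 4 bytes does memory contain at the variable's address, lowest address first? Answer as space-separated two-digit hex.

1240076353 in hexadecimal, padded to 32 bits, is 0x49EA1041.
Split into bytes (most-significant first): 49 EA 10 41.
In little-endian order the low byte comes first in memory.
So at ascending addresses the bytes are 41 10 EA 49.

41 10 EA 49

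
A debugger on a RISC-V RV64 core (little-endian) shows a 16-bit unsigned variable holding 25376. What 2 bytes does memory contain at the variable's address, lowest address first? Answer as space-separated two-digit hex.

25376 in hexadecimal, padded to 16 bits, is 0x6320.
Split into bytes (most-significant first): 63 20.
In little-endian order the low byte comes first in memory.
So at ascending addresses the bytes are 20 63.

20 63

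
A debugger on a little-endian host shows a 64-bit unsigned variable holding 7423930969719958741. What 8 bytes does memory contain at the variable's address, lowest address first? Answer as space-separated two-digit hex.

D5 EC 2D 1F E2 19 07 67

7423930969719958741 in hexadecimal, padded to 64 bits, is 0x670719E21F2DECD5.
Split into bytes (most-significant first): 67 07 19 E2 1F 2D EC D5.
Little-endian: lowest address holds the least-significant byte.
So at ascending addresses the bytes are D5 EC 2D 1F E2 19 07 67.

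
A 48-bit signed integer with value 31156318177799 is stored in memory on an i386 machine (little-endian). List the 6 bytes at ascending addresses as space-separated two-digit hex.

07 0A 47 25 56 1C

31156318177799 in hexadecimal, padded to 48 bits, is 0x1C5625470A07.
Split into bytes (most-significant first): 1C 56 25 47 0A 07.
In little-endian order the low byte comes first in memory.
So at ascending addresses the bytes are 07 0A 47 25 56 1C.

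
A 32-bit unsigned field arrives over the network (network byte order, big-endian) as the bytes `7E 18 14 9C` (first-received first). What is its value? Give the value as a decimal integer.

Big-endian: lowest address holds the most-significant byte.
The bytes are already most-significant first: 0x7E18149C.
0x7E18149C = 2115507356.

2115507356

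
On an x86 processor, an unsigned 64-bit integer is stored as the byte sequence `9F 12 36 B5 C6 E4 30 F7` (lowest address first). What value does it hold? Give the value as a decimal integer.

17811988068345189023

Little-endian: lowest address holds the least-significant byte.
Reassemble most-significant byte first: F7 30 E4 C6 B5 36 12 9F → 0xF730E4C6B536129F.
0xF730E4C6B536129F = 17811988068345189023.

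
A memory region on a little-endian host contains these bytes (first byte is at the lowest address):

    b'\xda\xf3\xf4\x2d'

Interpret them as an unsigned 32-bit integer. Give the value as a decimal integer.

771027930

Little-endian: lowest address holds the least-significant byte.
Reassemble most-significant byte first: 2D F4 F3 DA → 0x2DF4F3DA.
0x2DF4F3DA = 771027930.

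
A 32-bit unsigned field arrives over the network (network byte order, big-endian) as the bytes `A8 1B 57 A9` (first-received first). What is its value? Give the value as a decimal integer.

2820364201

Big-endian: lowest address holds the most-significant byte.
The bytes are already most-significant first: 0xA81B57A9.
0xA81B57A9 = 2820364201.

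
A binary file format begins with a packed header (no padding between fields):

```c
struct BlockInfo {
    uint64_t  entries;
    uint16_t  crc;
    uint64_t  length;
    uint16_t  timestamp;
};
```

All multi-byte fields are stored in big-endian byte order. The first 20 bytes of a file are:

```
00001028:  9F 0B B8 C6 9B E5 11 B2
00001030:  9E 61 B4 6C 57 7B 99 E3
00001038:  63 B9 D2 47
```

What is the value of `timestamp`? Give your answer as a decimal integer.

53831

`timestamp` follows `entries` (8 B), `crc` (2 B), `length` (8 B), so it starts at offset 8 + 2 + 8 = 18 and occupies 2 bytes.
Bytes at offsets 18..19: D2 47.
Big-endian stores the most-significant byte at the lowest address.
The bytes are already most-significant first: 0xD247.
0xD247 = 53831.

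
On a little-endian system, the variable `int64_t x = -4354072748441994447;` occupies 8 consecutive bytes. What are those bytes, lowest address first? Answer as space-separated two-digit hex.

31 FB E7 76 E7 39 93 C3

Two's complement of -4354072748441994447 in 64 bits: 4354072748441994447 = 0x3C6CC618891804CF; invert → 0xC39339E776E7FB30; add 1 → 0xC39339E776E7FB31.
Split into bytes (most-significant first): C3 93 39 E7 76 E7 FB 31.
In little-endian order the low byte comes first in memory.
So at ascending addresses the bytes are 31 FB E7 76 E7 39 93 C3.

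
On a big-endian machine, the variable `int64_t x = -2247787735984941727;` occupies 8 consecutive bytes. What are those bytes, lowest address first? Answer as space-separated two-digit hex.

Two's complement of -2247787735984941727 in 64 bits: 2247787735984941727 = 0x1F31BF095DDCAA9F; invert → 0xE0CE40F6A2235560; add 1 → 0xE0CE40F6A2235561.
Split into bytes (most-significant first): E0 CE 40 F6 A2 23 55 61.
Big-endian: lowest address holds the most-significant byte.
So the memory order matches the most-significant-first order: E0 CE 40 F6 A2 23 55 61.

E0 CE 40 F6 A2 23 55 61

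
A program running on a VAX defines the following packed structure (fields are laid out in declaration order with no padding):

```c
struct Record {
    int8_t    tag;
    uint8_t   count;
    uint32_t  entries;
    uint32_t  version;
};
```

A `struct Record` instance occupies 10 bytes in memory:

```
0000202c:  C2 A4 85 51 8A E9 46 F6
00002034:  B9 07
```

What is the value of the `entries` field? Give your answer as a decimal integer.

3918156165

`entries` follows `tag` (1 B), `count` (1 B), so it starts at offset 1 + 1 = 2 and occupies 4 bytes.
Bytes at offsets 2..5: 85 51 8A E9.
Little-endian: lowest address holds the least-significant byte.
Reassemble most-significant byte first: E9 8A 51 85 → 0xE98A5185.
0xE98A5185 = 3918156165.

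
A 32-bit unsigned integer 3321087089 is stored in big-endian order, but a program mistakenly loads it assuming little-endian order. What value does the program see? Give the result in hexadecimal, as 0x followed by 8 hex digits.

3321087089 in 32-bit hexadecimal is 0xC5F3C471.
Stored big-endian, the bytes at ascending addresses are C5 F3 C4 71.
Read back as little-endian, the first byte is least significant, giving 0x71C4F3C5.

0x71C4F3C5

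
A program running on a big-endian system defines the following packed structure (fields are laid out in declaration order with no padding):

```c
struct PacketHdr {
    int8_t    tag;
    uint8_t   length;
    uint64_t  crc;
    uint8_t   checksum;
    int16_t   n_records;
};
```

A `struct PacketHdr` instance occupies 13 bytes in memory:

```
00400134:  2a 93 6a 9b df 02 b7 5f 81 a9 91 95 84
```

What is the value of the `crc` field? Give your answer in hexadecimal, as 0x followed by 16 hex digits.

`crc` follows `tag` (1 B), `length` (1 B), so it starts at offset 1 + 1 = 2 and occupies 8 bytes.
Bytes at offsets 2..9: 6A 9B DF 02 B7 5F 81 A9.
Big-endian stores the most-significant byte at the lowest address.
The bytes are already most-significant first: 0x6A9BDF02B75F81A9.

0x6A9BDF02B75F81A9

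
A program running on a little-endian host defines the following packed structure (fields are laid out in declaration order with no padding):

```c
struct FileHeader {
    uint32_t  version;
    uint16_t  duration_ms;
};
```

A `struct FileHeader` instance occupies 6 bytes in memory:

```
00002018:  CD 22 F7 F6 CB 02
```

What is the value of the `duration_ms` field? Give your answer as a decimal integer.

`duration_ms` follows `version` (4 bytes), so it starts at byte offset 4 and occupies 2 bytes.
Bytes at offsets 4..5: CB 02.
Little-endian: lowest address holds the least-significant byte.
Reassemble most-significant byte first: 02 CB → 0x02CB.
0x02CB = 715.

715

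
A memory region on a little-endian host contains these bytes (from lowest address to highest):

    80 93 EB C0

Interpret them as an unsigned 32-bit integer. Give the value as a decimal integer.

Little-endian stores the least-significant byte at the lowest address.
Reassemble most-significant byte first: C0 EB 93 80 → 0xC0EB9380.
0xC0EB9380 = 3236664192.

3236664192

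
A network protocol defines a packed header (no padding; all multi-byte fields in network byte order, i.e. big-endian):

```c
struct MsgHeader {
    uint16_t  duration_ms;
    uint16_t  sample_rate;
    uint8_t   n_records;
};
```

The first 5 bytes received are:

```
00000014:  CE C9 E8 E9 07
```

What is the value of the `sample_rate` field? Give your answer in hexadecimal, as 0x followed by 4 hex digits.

`sample_rate` follows `duration_ms` (2 bytes), so it starts at byte offset 2 and occupies 2 bytes.
Bytes at offsets 2..3: E8 E9.
In big-endian order the high byte comes first in memory.
The bytes are already most-significant first: 0xE8E9.

0xE8E9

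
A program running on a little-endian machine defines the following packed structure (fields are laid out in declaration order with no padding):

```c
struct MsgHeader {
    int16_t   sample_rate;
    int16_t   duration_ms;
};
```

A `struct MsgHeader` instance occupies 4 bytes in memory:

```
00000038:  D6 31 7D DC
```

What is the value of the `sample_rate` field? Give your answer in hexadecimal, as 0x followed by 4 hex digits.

`sample_rate` is the first field, at byte offset 0, occupying 2 bytes.
Bytes at offsets 0..1: D6 31.
Little-endian stores the least-significant byte at the lowest address.
Reassemble most-significant byte first: 31 D6 → 0x31D6.

0x31D6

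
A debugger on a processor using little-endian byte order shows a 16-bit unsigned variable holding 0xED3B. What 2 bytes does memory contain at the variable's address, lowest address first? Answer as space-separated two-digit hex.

Split into bytes (most-significant first): ED 3B.
In little-endian order the low byte comes first in memory.
So at ascending addresses the bytes are 3B ED.

3B ED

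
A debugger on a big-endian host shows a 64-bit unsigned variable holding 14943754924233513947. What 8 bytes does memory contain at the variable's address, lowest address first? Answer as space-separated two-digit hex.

14943754924233513947 in hexadecimal, padded to 64 bits, is 0xCF62E1ED9D6EDBDB.
Split into bytes (most-significant first): CF 62 E1 ED 9D 6E DB DB.
Big-endian: lowest address holds the most-significant byte.
So the memory order matches the most-significant-first order: CF 62 E1 ED 9D 6E DB DB.

CF 62 E1 ED 9D 6E DB DB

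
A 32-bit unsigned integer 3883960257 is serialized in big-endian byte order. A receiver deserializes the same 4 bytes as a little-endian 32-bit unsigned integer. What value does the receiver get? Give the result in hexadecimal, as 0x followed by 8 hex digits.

3883960257 in 32-bit hexadecimal is 0xE78087C1.
Stored big-endian, the bytes at ascending addresses are E7 80 87 C1.
Read back as little-endian, the first byte is least significant, giving 0xC18780E7.

0xC18780E7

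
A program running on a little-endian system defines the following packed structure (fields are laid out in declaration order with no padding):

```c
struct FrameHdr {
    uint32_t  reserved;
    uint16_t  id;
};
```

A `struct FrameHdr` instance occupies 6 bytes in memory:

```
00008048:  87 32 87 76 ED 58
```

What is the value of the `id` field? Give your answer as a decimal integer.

22765

`id` follows `reserved` (4 bytes), so it starts at byte offset 4 and occupies 2 bytes.
Bytes at offsets 4..5: ED 58.
Little-endian: lowest address holds the least-significant byte.
Reassemble most-significant byte first: 58 ED → 0x58ED.
0x58ED = 22765.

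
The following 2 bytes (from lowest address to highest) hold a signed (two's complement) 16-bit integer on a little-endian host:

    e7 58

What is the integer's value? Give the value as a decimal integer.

In little-endian order the low byte comes first in memory.
Reassemble most-significant byte first: 58 E7 → 0x58E7.
0x58E7 = 22759.

22759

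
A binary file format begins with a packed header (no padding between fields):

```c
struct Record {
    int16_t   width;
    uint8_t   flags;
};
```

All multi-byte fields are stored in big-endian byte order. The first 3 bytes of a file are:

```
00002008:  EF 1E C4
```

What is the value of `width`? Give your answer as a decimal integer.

`width` is the first field, at byte offset 0, occupying 2 bytes.
Bytes at offsets 0..1: EF 1E.
Big-endian: lowest address holds the most-significant byte.
The bytes are already most-significant first: 0xEF1E.
Top bit is set, so as a signed 16-bit value this is 0xEF1E − 2^16 = -4322.

-4322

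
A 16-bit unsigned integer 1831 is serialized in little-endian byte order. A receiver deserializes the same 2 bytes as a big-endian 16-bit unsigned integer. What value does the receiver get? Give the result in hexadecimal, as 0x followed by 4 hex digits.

0x2707

1831 in 16-bit hexadecimal is 0x0727.
Stored little-endian, the bytes at ascending addresses are 27 07.
Read back as big-endian, the last byte is least significant, giving 0x2707.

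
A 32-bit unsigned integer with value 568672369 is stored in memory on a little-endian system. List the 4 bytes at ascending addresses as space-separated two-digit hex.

71 40 E5 21

568672369 in hexadecimal, padded to 32 bits, is 0x21E54071.
Split into bytes (most-significant first): 21 E5 40 71.
Little-endian stores the least-significant byte at the lowest address.
So at ascending addresses the bytes are 71 40 E5 21.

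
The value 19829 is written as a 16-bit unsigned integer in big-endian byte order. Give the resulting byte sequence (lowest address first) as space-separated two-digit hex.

19829 in hexadecimal, padded to 16 bits, is 0x4D75.
Split into bytes (most-significant first): 4D 75.
In big-endian order the high byte comes first in memory.
So the memory order matches the most-significant-first order: 4D 75.

4D 75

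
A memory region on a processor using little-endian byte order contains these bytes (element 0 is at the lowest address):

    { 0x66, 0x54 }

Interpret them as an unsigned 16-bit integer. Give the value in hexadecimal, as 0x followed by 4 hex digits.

Little-endian stores the least-significant byte at the lowest address.
Reassemble most-significant byte first: 54 66 → 0x5466.

0x5466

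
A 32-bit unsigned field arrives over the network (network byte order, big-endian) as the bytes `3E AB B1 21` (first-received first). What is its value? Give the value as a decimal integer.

Big-endian stores the most-significant byte at the lowest address.
The bytes are already most-significant first: 0x3EABB121.
0x3EABB121 = 1051439393.

1051439393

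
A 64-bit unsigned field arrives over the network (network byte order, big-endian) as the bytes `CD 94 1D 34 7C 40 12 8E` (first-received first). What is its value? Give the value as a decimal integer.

14813497185588482702

Big-endian: lowest address holds the most-significant byte.
The bytes are already most-significant first: 0xCD941D347C40128E.
0xCD941D347C40128E = 14813497185588482702.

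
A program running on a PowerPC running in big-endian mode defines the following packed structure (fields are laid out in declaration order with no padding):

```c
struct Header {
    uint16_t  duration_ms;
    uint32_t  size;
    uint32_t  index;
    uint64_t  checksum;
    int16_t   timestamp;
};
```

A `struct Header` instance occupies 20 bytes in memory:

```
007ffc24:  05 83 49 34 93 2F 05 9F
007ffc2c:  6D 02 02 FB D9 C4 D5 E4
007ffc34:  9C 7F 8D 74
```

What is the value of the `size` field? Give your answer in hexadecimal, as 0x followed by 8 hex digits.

0x4934932F

`size` follows `duration_ms` (2 bytes), so it starts at byte offset 2 and occupies 4 bytes.
Bytes at offsets 2..5: 49 34 93 2F.
Big-endian: lowest address holds the most-significant byte.
The bytes are already most-significant first: 0x4934932F.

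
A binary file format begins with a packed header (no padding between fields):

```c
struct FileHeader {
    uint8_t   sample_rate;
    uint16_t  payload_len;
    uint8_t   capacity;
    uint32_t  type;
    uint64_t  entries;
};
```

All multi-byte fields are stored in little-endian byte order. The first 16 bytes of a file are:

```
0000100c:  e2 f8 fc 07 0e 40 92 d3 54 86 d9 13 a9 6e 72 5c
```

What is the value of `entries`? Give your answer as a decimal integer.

`entries` follows `sample_rate` (1 B), `payload_len` (2 B), `capacity` (1 B), `type` (4 B), so it starts at offset 1 + 2 + 1 + 4 = 8 and occupies 8 bytes.
Bytes at offsets 8..15: 54 86 D9 13 A9 6E 72 5C.
Little-endian: lowest address holds the least-significant byte.
Reassemble most-significant byte first: 5C 72 6E A9 13 D9 86 54 → 0x5C726EA913D98654.
0x5C726EA913D98654 = 6661508471295936084.

6661508471295936084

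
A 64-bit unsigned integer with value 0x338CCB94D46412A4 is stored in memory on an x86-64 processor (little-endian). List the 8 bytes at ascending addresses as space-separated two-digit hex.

Split into bytes (most-significant first): 33 8C CB 94 D4 64 12 A4.
Little-endian: lowest address holds the least-significant byte.
So at ascending addresses the bytes are A4 12 64 D4 94 CB 8C 33.

A4 12 64 D4 94 CB 8C 33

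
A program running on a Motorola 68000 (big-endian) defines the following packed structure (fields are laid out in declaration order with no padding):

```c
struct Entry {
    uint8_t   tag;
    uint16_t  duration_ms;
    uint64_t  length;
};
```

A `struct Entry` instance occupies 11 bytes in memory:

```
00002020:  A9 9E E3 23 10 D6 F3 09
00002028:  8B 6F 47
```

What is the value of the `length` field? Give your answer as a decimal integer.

2526755730280378183

`length` follows `tag` (1 B), `duration_ms` (2 B), so it starts at offset 1 + 2 = 3 and occupies 8 bytes.
Bytes at offsets 3..10: 23 10 D6 F3 09 8B 6F 47.
Big-endian: lowest address holds the most-significant byte.
The bytes are already most-significant first: 0x2310D6F3098B6F47.
0x2310D6F3098B6F47 = 2526755730280378183.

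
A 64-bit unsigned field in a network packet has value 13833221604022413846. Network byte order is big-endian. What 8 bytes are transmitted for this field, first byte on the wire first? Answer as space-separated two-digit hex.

BF F9 79 C1 DF 03 EA 16

13833221604022413846 in hexadecimal, padded to 64 bits, is 0xBFF979C1DF03EA16.
Split into bytes (most-significant first): BF F9 79 C1 DF 03 EA 16.
Big-endian: lowest address holds the most-significant byte.
So the memory order matches the most-significant-first order: BF F9 79 C1 DF 03 EA 16.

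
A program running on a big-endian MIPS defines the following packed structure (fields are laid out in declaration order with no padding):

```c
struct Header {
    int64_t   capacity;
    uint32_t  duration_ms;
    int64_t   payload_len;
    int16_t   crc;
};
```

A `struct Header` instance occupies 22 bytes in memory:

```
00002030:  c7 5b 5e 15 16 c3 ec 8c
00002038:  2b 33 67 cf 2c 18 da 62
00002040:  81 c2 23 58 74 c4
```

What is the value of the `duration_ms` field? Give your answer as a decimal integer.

`duration_ms` follows `capacity` (8 bytes), so it starts at byte offset 8 and occupies 4 bytes.
Bytes at offsets 8..11: 2B 33 67 CF.
In big-endian order the high byte comes first in memory.
The bytes are already most-significant first: 0x2B3367CF.
0x2B3367CF = 724789199.

724789199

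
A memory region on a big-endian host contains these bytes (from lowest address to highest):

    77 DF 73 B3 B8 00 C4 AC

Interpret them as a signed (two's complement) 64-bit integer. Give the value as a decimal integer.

8637749826043298988

In big-endian order the high byte comes first in memory.
The bytes are already most-significant first: 0x77DF73B3B800C4AC.
0x77DF73B3B800C4AC = 8637749826043298988.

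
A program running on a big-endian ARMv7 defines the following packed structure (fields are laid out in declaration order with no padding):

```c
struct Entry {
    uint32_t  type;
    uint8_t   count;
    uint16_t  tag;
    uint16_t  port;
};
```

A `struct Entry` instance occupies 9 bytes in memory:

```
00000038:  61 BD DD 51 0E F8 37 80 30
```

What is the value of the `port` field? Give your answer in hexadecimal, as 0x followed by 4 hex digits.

0x8030

`port` follows `type` (4 B), `count` (1 B), `tag` (2 B), so it starts at offset 4 + 1 + 2 = 7 and occupies 2 bytes.
Bytes at offsets 7..8: 80 30.
Big-endian: lowest address holds the most-significant byte.
The bytes are already most-significant first: 0x8030.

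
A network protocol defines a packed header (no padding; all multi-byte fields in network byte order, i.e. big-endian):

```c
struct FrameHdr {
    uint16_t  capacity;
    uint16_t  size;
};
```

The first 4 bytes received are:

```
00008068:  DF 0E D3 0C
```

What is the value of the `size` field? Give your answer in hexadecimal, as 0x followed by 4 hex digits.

0xD30C

`size` follows `capacity` (2 bytes), so it starts at byte offset 2 and occupies 2 bytes.
Bytes at offsets 2..3: D3 0C.
Big-endian: lowest address holds the most-significant byte.
The bytes are already most-significant first: 0xD30C.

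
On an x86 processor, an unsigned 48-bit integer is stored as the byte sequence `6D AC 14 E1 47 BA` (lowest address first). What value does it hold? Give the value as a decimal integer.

Little-endian: lowest address holds the least-significant byte.
Reassemble most-significant byte first: BA 47 E1 14 AC 6D → 0xBA47E114AC6D.
0xBA47E114AC6D = 204817881672813.

204817881672813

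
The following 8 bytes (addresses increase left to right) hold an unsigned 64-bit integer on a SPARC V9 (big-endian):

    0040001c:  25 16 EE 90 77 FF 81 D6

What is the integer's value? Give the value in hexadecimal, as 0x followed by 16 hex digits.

0x2516EE9077FF81D6

Big-endian stores the most-significant byte at the lowest address.
The bytes are already most-significant first: 0x2516EE9077FF81D6.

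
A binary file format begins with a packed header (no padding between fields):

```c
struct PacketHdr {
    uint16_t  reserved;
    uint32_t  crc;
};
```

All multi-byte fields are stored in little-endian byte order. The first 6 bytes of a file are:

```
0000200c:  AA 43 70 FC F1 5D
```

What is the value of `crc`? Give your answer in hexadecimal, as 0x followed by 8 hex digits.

0x5DF1FC70

`crc` follows `reserved` (2 bytes), so it starts at byte offset 2 and occupies 4 bytes.
Bytes at offsets 2..5: 70 FC F1 5D.
Little-endian stores the least-significant byte at the lowest address.
Reassemble most-significant byte first: 5D F1 FC 70 → 0x5DF1FC70.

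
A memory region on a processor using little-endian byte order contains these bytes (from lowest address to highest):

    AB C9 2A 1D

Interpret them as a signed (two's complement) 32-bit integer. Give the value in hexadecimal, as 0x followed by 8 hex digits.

In little-endian order the low byte comes first in memory.
Reassemble most-significant byte first: 1D 2A C9 AB → 0x1D2AC9AB.

0x1D2AC9AB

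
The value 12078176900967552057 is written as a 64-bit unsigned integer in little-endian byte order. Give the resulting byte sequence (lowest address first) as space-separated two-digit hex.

12078176900967552057 in hexadecimal, padded to 64 bits, is 0xA79E4DE6047FD439.
Split into bytes (most-significant first): A7 9E 4D E6 04 7F D4 39.
Little-endian stores the least-significant byte at the lowest address.
So at ascending addresses the bytes are 39 D4 7F 04 E6 4D 9E A7.

39 D4 7F 04 E6 4D 9E A7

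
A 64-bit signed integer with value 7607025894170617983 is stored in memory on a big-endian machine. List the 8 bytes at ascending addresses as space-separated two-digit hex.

7607025894170617983 in hexadecimal, padded to 64 bits, is 0x699195BF3B3CE87F.
Split into bytes (most-significant first): 69 91 95 BF 3B 3C E8 7F.
Big-endian stores the most-significant byte at the lowest address.
So the memory order matches the most-significant-first order: 69 91 95 BF 3B 3C E8 7F.

69 91 95 BF 3B 3C E8 7F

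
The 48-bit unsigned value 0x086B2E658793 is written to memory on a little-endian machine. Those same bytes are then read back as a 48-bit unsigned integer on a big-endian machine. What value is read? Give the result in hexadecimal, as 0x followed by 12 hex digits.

0x9387652E6B08

Stored little-endian, the bytes at ascending addresses are 93 87 65 2E 6B 08.
Read back as big-endian, the last byte is least significant, giving 0x9387652E6B08.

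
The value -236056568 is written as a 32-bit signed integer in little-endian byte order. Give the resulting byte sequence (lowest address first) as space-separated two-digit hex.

08 10 EE F1

Two's complement of -236056568 in 32 bits: 236056568 = 0x0E11EFF8; invert → 0xF1EE1007; add 1 → 0xF1EE1008.
Split into bytes (most-significant first): F1 EE 10 08.
Little-endian stores the least-significant byte at the lowest address.
So at ascending addresses the bytes are 08 10 EE F1.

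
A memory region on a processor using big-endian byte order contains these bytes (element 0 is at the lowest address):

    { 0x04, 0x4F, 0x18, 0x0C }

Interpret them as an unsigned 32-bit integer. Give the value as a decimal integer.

Big-endian stores the most-significant byte at the lowest address.
The bytes are already most-significant first: 0x044F180C.
0x044F180C = 72292364.

72292364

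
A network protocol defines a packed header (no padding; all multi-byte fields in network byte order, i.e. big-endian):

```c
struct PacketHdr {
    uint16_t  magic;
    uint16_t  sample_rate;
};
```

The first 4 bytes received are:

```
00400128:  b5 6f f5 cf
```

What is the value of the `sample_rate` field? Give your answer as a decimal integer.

62927

`sample_rate` follows `magic` (2 bytes), so it starts at byte offset 2 and occupies 2 bytes.
Bytes at offsets 2..3: F5 CF.
Big-endian stores the most-significant byte at the lowest address.
The bytes are already most-significant first: 0xF5CF.
0xF5CF = 62927.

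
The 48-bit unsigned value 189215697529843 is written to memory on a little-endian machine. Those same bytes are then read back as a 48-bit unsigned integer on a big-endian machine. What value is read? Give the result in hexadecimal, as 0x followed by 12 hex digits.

189215697529843 in 48-bit hexadecimal is 0xAC17366FEBF3.
Stored little-endian, the bytes at ascending addresses are F3 EB 6F 36 17 AC.
Read back as big-endian, the last byte is least significant, giving 0xF3EB6F3617AC.

0xF3EB6F3617AC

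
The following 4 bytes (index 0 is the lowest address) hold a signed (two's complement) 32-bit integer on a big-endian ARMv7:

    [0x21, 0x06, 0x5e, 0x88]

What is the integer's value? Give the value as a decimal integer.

554065544

In big-endian order the high byte comes first in memory.
The bytes are already most-significant first: 0x21065E88.
0x21065E88 = 554065544.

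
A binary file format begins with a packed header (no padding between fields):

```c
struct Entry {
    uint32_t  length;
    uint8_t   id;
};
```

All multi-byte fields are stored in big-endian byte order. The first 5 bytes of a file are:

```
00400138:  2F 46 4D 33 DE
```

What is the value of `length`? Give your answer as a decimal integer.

`length` is the first field, at byte offset 0, occupying 4 bytes.
Bytes at offsets 0..3: 2F 46 4D 33.
Big-endian stores the most-significant byte at the lowest address.
The bytes are already most-significant first: 0x2F464D33.
0x2F464D33 = 793136435.

793136435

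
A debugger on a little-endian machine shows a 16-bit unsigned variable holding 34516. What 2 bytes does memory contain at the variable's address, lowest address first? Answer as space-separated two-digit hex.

D4 86

34516 in hexadecimal, padded to 16 bits, is 0x86D4.
Split into bytes (most-significant first): 86 D4.
In little-endian order the low byte comes first in memory.
So at ascending addresses the bytes are D4 86.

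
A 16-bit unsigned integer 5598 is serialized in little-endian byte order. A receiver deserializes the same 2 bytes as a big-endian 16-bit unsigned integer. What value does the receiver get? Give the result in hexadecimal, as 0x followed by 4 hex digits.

0xDE15

5598 in 16-bit hexadecimal is 0x15DE.
Stored little-endian, the bytes at ascending addresses are DE 15.
Read back as big-endian, the last byte is least significant, giving 0xDE15.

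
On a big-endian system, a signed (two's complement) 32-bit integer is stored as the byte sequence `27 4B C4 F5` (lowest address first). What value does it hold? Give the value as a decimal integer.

659277045

Big-endian stores the most-significant byte at the lowest address.
The bytes are already most-significant first: 0x274BC4F5.
0x274BC4F5 = 659277045.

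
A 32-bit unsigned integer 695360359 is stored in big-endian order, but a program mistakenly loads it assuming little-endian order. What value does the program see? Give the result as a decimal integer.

695360359 in 32-bit hexadecimal is 0x29725B67.
Stored big-endian, the bytes at ascending addresses are 29 72 5B 67.
Read back as little-endian, the first byte is least significant, giving 0x675B7229.
0x675B7229 = 1734046249.

1734046249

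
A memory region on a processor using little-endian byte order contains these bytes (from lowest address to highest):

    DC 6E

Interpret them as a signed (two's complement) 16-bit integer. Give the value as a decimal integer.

Little-endian: lowest address holds the least-significant byte.
Reassemble most-significant byte first: 6E DC → 0x6EDC.
0x6EDC = 28380.

28380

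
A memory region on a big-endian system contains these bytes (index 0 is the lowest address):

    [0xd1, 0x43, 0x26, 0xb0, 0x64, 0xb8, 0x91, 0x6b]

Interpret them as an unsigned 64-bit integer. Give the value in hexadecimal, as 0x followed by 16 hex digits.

0xD14326B064B8916B

In big-endian order the high byte comes first in memory.
The bytes are already most-significant first: 0xD14326B064B8916B.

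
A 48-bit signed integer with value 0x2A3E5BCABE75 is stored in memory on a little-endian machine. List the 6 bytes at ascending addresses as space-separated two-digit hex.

75 BE CA 5B 3E 2A

Split into bytes (most-significant first): 2A 3E 5B CA BE 75.
In little-endian order the low byte comes first in memory.
So at ascending addresses the bytes are 75 BE CA 5B 3E 2A.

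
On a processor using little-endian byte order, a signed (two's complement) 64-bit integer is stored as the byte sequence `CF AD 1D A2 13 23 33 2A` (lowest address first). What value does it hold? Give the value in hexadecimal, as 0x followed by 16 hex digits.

Little-endian: lowest address holds the least-significant byte.
Reassemble most-significant byte first: 2A 33 23 13 A2 1D AD CF → 0x2A332313A21DADCF.

0x2A332313A21DADCF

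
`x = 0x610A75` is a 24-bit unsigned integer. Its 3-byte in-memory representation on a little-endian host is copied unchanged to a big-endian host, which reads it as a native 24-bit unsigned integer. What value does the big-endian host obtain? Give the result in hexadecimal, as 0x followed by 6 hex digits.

0x750A61

Stored little-endian, the bytes at ascending addresses are 75 0A 61.
Read back as big-endian, the last byte is least significant, giving 0x750A61.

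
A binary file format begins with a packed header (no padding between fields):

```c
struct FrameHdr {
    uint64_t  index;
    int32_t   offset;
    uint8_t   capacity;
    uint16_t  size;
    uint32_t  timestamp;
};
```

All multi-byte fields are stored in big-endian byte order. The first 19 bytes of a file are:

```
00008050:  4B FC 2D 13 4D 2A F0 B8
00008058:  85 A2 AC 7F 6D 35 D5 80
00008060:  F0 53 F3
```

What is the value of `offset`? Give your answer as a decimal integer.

-2052936577

`offset` follows `index` (8 bytes), so it starts at byte offset 8 and occupies 4 bytes.
Bytes at offsets 8..11: 85 A2 AC 7F.
Big-endian: lowest address holds the most-significant byte.
The bytes are already most-significant first: 0x85A2AC7F.
Top bit is set, so as a signed 32-bit value this is 0x85A2AC7F − 2^32 = -2052936577.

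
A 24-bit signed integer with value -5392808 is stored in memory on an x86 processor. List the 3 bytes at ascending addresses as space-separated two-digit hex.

58 B6 AD

Two's complement of -5392808 in 24 bits: 5392808 = 0x5249A8; invert → 0xADB657; add 1 → 0xADB658.
Split into bytes (most-significant first): AD B6 58.
Little-endian stores the least-significant byte at the lowest address.
So at ascending addresses the bytes are 58 B6 AD.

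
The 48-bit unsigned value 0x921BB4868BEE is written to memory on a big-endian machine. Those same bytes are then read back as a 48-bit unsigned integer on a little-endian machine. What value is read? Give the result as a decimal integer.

262283027815314

Stored big-endian, the bytes at ascending addresses are 92 1B B4 86 8B EE.
Read back as little-endian, the first byte is least significant, giving 0xEE8B86B41B92.
0xEE8B86B41B92 = 262283027815314.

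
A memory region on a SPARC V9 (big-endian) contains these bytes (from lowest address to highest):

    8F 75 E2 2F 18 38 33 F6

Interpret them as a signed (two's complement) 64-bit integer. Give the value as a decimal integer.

-8109326862113033226

Big-endian: lowest address holds the most-significant byte.
The bytes are already most-significant first: 0x8F75E22F183833F6.
Top bit is set, so as a signed 64-bit value this is 0x8F75E22F183833F6 − 2^64 = -8109326862113033226.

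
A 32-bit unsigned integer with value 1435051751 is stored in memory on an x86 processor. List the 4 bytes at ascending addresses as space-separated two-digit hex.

E7 26 89 55

1435051751 in hexadecimal, padded to 32 bits, is 0x558926E7.
Split into bytes (most-significant first): 55 89 26 E7.
In little-endian order the low byte comes first in memory.
So at ascending addresses the bytes are E7 26 89 55.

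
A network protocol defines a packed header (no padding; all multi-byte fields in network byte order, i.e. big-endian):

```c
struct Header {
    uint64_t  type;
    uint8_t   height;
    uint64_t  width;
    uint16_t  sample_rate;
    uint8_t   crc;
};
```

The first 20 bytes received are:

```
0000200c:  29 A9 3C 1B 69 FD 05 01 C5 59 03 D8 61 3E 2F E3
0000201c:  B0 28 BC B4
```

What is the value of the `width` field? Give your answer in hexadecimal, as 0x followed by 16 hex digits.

0x5903D8613E2FE3B0

`width` follows `type` (8 B), `height` (1 B), so it starts at offset 8 + 1 = 9 and occupies 8 bytes.
Bytes at offsets 9..16: 59 03 D8 61 3E 2F E3 B0.
Big-endian: lowest address holds the most-significant byte.
The bytes are already most-significant first: 0x5903D8613E2FE3B0.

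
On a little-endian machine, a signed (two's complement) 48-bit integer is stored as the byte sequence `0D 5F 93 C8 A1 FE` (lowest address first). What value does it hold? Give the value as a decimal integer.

-1504168419571

In little-endian order the low byte comes first in memory.
Reassemble most-significant byte first: FE A1 C8 93 5F 0D → 0xFEA1C8935F0D.
Top bit is set, so as a signed 48-bit value this is 0xFEA1C8935F0D − 2^48 = -1504168419571.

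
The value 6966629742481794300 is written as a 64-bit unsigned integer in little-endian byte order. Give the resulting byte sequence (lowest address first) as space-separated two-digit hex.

FC 64 4C 0A D7 70 AE 60

6966629742481794300 in hexadecimal, padded to 64 bits, is 0x60AE70D70A4C64FC.
Split into bytes (most-significant first): 60 AE 70 D7 0A 4C 64 FC.
In little-endian order the low byte comes first in memory.
So at ascending addresses the bytes are FC 64 4C 0A D7 70 AE 60.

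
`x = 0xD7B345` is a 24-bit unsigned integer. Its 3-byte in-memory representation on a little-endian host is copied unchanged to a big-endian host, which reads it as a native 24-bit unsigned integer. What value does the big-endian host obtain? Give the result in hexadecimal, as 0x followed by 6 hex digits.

Stored little-endian, the bytes at ascending addresses are 45 B3 D7.
Read back as big-endian, the last byte is least significant, giving 0x45B3D7.

0x45B3D7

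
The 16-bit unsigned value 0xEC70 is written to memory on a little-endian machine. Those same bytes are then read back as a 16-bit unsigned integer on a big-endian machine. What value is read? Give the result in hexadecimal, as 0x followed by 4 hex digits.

0x70EC

Stored little-endian, the bytes at ascending addresses are 70 EC.
Read back as big-endian, the last byte is least significant, giving 0x70EC.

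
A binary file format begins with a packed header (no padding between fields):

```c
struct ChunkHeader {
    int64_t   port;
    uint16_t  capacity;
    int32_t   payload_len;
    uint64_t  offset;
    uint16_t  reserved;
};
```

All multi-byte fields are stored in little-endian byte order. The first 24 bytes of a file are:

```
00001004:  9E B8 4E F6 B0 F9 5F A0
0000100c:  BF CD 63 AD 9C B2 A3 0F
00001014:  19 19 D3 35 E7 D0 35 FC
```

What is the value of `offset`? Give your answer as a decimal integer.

`offset` follows `port` (8 B), `capacity` (2 B), `payload_len` (4 B), so it starts at offset 8 + 2 + 4 = 14 and occupies 8 bytes.
Bytes at offsets 14..21: A3 0F 19 19 D3 35 E7 D0.
Little-endian: lowest address holds the least-significant byte.
Reassemble most-significant byte first: D0 E7 35 D3 19 19 0F A3 → 0xD0E735D319190FA3.
0xD0E735D319190FA3 = 15053059460284616611.

15053059460284616611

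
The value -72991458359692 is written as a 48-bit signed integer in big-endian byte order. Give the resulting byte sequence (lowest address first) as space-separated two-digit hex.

Two's complement of -72991458359692 in 48 bits: 72991458359692 = 0x4262A5F2798C; invert → 0xBD9D5A0D8673; add 1 → 0xBD9D5A0D8674.
Split into bytes (most-significant first): BD 9D 5A 0D 86 74.
In big-endian order the high byte comes first in memory.
So the memory order matches the most-significant-first order: BD 9D 5A 0D 86 74.

BD 9D 5A 0D 86 74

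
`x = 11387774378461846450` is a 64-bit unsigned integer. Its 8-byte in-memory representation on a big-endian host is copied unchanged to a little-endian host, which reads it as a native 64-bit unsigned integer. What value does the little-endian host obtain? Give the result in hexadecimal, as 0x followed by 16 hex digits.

11387774378461846450 in 64-bit hexadecimal is 0x9E09807652835BB2.
Stored big-endian, the bytes at ascending addresses are 9E 09 80 76 52 83 5B B2.
Read back as little-endian, the first byte is least significant, giving 0xB25B83527680099E.

0xB25B83527680099E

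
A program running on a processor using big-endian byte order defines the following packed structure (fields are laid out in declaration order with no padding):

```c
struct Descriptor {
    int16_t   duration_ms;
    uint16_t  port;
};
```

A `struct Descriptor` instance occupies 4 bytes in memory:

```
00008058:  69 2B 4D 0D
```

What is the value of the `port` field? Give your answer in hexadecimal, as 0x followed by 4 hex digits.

0x4D0D

`port` follows `duration_ms` (2 bytes), so it starts at byte offset 2 and occupies 2 bytes.
Bytes at offsets 2..3: 4D 0D.
Big-endian stores the most-significant byte at the lowest address.
The bytes are already most-significant first: 0x4D0D.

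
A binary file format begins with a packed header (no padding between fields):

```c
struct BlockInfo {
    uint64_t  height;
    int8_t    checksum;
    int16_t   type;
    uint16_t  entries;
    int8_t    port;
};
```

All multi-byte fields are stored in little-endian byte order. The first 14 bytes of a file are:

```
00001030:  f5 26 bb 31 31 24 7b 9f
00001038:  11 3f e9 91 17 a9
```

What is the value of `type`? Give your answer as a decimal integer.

-5825

`type` follows `height` (8 B), `checksum` (1 B), so it starts at offset 8 + 1 = 9 and occupies 2 bytes.
Bytes at offsets 9..10: 3F E9.
Little-endian stores the least-significant byte at the lowest address.
Reassemble most-significant byte first: E9 3F → 0xE93F.
Top bit is set, so as a signed 16-bit value this is 0xE93F − 2^16 = -5825.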